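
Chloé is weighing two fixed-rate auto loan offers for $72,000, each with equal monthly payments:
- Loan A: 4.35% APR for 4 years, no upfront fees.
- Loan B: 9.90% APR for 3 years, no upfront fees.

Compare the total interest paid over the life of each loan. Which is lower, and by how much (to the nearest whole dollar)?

Loan A: at 4.35% the monthly rate is 0.0036250, so the payment is 72,000 × 0.0036250 / (1 − 1.0036250^−48) = $1,636.99.
Total interest on Loan A = 48 × $1,636.99 − $72,000 = $6,575.52.
Loan B: monthly rate = 9.9%/12 = 0.0082500; payment = 72,000 × 0.0082500 / (1 − (1+0.0082500)^−36) = $2,319.86.
Total interest on Loan B = 36 × $2,319.86 − $72,000 = $11,514.96.
Loan A is lower by $4,939.44.

Loan A by $4,939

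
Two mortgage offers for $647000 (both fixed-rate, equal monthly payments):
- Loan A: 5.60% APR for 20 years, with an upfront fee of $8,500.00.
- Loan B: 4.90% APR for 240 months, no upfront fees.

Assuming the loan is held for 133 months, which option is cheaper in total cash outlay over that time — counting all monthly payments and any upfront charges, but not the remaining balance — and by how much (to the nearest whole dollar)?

Loan B by $42,149

Loan A: at 5.60% the monthly rate is 0.0046667, so the payment is 647,000 × 0.0046667 / (1 − 1.0046667^−240) = $4,487.25.
Loan B: monthly rate = 4.9%/12 = 0.0040833; payment = 647,000 × 0.0040833 / (1 − (1+0.0040833)^−240) = $4,234.25.
Over 133 months: Loan A costs 133 × $4,487.25 + $8,500.00 = $605,304.25; Loan B costs 133 × $4,234.25 = $563,155.25.
Loan B is cheaper by $605,304.25 − $563,155.25 = $42,149.00.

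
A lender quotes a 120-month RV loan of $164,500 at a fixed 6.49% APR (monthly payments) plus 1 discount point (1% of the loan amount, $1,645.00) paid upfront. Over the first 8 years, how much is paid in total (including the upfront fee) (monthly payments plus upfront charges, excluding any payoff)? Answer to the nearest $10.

$180,880

Monthly rate = 6.49%/12 = 0.0054083; payment = 164,500 × 0.0054083 / (1 − (1+0.0054083)^−120) = $1,867.03.
Total outlay = 96 × $1,867.03 + $1,645.00 = $180,879.88.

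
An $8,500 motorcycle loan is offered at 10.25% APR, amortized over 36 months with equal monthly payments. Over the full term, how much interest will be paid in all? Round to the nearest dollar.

$1,410

At 10.25% the monthly rate is 0.0085417, so the payment is 8,500 × 0.0085417 / (1 − 1.0085417^−36) = $275.27.
Total paid = 36 × $275.27 = $9,909.72; interest = $9,909.72 − $8,500 = $1,409.72.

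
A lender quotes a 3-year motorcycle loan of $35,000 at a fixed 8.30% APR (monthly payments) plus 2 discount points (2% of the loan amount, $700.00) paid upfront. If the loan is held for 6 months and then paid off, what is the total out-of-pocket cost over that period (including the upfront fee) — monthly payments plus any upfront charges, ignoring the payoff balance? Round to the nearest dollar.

$7,310

At 8.30% the monthly rate is 0.0069167, so the payment is 35,000 × 0.0069167 / (1 − 1.0069167^−36) = $1,101.62.
Total outlay = 6 × $1,101.62 + $700.00 = $7,309.72.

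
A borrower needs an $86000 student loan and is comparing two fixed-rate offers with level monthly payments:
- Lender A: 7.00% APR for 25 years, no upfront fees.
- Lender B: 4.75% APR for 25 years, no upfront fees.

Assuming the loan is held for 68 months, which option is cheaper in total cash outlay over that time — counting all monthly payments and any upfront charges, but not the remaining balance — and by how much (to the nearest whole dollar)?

Lender B by $7,992

Lender A: at 7.00% the monthly rate is 0.0058333, so the payment is 86,000 × 0.0058333 / (1 − 1.0058333^−300) = $607.83.
Lender B: at 4.75% the monthly rate is 0.0039583, so the payment is 86,000 × 0.0039583 / (1 − 1.0039583^−300) = $490.30.
Over 68 months: Lender A costs 68 × $607.83 = $41,332.44; Lender B costs 68 × $490.30 = $33,340.40.
Lender B is cheaper by $41,332.44 − $33,340.40 = $7,992.04.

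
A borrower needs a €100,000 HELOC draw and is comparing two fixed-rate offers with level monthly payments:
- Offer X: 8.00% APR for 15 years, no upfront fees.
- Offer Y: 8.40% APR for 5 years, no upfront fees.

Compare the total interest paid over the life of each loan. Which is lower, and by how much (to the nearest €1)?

Offer X: monthly rate = 8%/12 = 0.0066667; payment = 100,000 × 0.0066667 / (1 − (1+0.0066667)^−180) = €955.65.
Total interest on Offer X = 180 × €955.65 − €100,000 = €72,017.00.
Offer Y: at 8.40% the monthly rate is 0.0070000, so the payment is 100,000 × 0.0070000 / (1 − 1.0070000^−60) = €2,046.84.
Total interest on Offer Y = 60 × €2,046.84 − €100,000 = €22,810.40.
Offer Y is lower by €49,206.60.

Offer Y by €49,207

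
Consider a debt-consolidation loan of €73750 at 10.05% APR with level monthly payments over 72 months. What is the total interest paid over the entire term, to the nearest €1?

€24,756

Monthly rate = 10.05%/12 = 0.0083750; payment = 73,750 × 0.0083750 / (1 − (1+0.0083750)^−72) = €1,368.14.
Total paid = 72 × €1,368.14 = €98,506.08; interest = €98,506.08 − €73,750 = €24,756.08.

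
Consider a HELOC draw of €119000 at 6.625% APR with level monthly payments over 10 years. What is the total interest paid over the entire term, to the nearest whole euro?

€44,056

At 6.625% the monthly rate is 0.0055208, so the payment is 119,000 × 0.0055208 / (1 − 1.0055208^−120) = €1,358.80.
Total paid = 120 × €1,358.80 = €163,056.00; interest = €163,056.00 − €119,000 = €44,056.00.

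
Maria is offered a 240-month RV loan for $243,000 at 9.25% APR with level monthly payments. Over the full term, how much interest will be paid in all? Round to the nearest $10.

$291,130

Monthly rate = 9.25%/12 = 0.0077083; payment = 243,000 × 0.0077083 / (1 − (1+0.0077083)^−240) = $2,225.56.
Total paid = 240 × $2,225.56 = $534,134.40; interest = $534,134.40 − $243,000 = $291,134.40.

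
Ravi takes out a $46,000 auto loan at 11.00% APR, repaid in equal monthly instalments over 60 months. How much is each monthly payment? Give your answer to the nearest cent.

$1,000.15

At 11.00% the monthly rate is 0.0091667, so the payment is 46,000 × 0.0091667 / (1 − 1.0091667^−60) = $1,000.15.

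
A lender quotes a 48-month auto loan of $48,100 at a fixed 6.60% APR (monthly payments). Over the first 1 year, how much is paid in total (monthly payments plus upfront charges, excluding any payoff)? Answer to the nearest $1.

Monthly rate = 6.6%/12 = 0.0055000; payment = 48,100 × 0.0055000 / (1 − (1+0.0055000)^−48) = $1,142.91.
Total outlay = 12 × $1,142.91 = $13,714.92.

$13,715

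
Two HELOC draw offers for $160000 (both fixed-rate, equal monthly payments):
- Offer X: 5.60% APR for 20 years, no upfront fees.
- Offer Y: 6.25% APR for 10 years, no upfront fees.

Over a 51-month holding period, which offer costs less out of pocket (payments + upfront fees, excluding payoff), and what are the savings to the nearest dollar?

Offer X by $35,027

Offer X: monthly rate = 5.6%/12 = 0.0046667; payment = 160,000 × 0.0046667 / (1 − (1+0.0046667)^−240) = $1,109.68.
Offer Y: at 6.25% the monthly rate is 0.0052083, so the payment is 160,000 × 0.0052083 / (1 − 1.0052083^−120) = $1,796.48.
Over 51 months: Offer X costs 51 × $1,109.68 = $56,593.68; Offer Y costs 51 × $1,796.48 = $91,620.48.
Offer X is cheaper by $91,620.48 − $56,593.68 = $35,026.80.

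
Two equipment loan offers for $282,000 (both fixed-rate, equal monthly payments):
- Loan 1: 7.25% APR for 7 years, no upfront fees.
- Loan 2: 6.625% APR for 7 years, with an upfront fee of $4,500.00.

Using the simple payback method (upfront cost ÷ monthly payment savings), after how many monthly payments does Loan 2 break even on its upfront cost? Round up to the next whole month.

53 months

Loan 1: monthly rate = 7.25%/12 = 0.0060417; payment = 282,000 × 0.0060417 / (1 − (1+0.0060417)^−84) = $4,290.68.
Loan 2: at 6.625% the monthly rate is 0.0055208, so the payment is 282,000 × 0.0055208 / (1 − 1.0055208^−84) = $4,204.63.
Monthly savings = $4,290.68 − $4,204.63 = $86.05.
Break-even = $4,500.00 / $86.05 = 52.30 → 53 months.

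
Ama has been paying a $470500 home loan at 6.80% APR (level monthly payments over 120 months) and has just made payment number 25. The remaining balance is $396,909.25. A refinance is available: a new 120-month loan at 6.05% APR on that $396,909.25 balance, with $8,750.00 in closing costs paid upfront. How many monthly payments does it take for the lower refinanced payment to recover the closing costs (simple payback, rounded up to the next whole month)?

Current payment = 470,500 × 6.8%/12 / (1 − (1+0.0056667)^−120) = $5,414.53.
Refinanced payment = 396,909.25 × 0.0050417 / (1 − (1+0.0050417)^−120) = $4,416.48.
Monthly savings = $5,414.53 − $4,416.48 = $998.05.
Break-even = $8,750.00 / $998.05 = 8.77 → 9 months.

9 months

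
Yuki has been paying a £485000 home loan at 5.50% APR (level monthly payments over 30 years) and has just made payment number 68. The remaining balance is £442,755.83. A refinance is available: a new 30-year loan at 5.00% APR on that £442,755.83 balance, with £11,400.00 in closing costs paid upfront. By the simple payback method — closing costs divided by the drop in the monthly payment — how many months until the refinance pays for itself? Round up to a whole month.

31 months

Current payment = 485,000 × 5.5%/12 / (1 − (1+0.0045833)^−360) = £2,753.78.
Refinanced payment = 442,755.83 × 0.0041667 / (1 − (1+0.0041667)^−360) = £2,376.81.
Monthly savings = £2,753.78 − £2,376.81 = £376.97.
Break-even = £11,400.00 / £376.97 = 30.24 → 31 months.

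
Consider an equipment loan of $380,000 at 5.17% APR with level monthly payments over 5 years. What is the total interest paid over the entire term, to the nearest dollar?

$52,042

Monthly rate = 5.17%/12 = 0.0043083; payment = 380,000 × 0.0043083 / (1 − (1+0.0043083)^−60) = $7,200.70.
Total paid = 60 × $7,200.70 = $432,042.00; interest = $432,042.00 − $380,000 = $52,042.00.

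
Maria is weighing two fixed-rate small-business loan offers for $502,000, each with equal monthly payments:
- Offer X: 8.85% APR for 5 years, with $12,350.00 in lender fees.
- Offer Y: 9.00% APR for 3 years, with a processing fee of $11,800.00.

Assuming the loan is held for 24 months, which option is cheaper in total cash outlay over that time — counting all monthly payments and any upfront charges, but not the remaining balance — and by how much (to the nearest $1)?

Offer X: at 8.85% the monthly rate is 0.0073750, so the payment is 502,000 × 0.0073750 / (1 − 1.0073750^−60) = $10,384.19.
Offer Y: monthly rate = 9%/12 = 0.0075000; payment = 502,000 × 0.0075000 / (1 − (1+0.0075000)^−36) = $15,963.47.
Over 24 months: Offer X costs 24 × $10,384.19 + $12,350.00 = $261,570.56; Offer Y costs 24 × $15,963.47 + $11,800.00 = $394,923.28.
Offer X is cheaper by $394,923.28 − $261,570.56 = $133,352.72.

Offer X by $133,353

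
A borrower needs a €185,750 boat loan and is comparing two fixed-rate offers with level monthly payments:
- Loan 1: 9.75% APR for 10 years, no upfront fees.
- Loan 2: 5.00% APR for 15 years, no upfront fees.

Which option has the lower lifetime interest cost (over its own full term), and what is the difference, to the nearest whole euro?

Loan 1: monthly rate = 9.75%/12 = 0.0081250; payment = 185,750 × 0.0081250 / (1 − (1+0.0081250)^−120) = €2,429.06.
Total interest on Loan 1 = 120 × €2,429.06 − €185,750 = €105,737.20.
Loan 2: monthly rate = 5%/12 = 0.0041667; payment = 185,750 × 0.0041667 / (1 − (1+0.0041667)^−180) = €1,468.90.
Total interest on Loan 2 = 180 × €1,468.90 − €185,750 = €78,652.00.
Loan 2 is lower by €27,085.20.

Loan 2 by €27,085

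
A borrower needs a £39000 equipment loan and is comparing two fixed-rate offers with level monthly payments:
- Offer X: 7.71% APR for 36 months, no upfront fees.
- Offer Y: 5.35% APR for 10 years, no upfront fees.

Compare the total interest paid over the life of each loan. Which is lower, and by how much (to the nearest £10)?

Offer X: at 7.71% the monthly rate is 0.0064250, so the payment is 39,000 × 0.0064250 / (1 − 1.0064250^−36) = £1,216.91.
Total interest on Offer X = 36 × £1,216.91 − £39,000 = £4,808.76.
Offer Y: monthly rate = 5.35%/12 = 0.0044583; payment = 39,000 × 0.0044583 / (1 − (1+0.0044583)^−120) = £420.36.
Total interest on Offer Y = 120 × £420.36 − £39,000 = £11,443.20.
Offer X is lower by £6,634.44.

Offer X by £6,630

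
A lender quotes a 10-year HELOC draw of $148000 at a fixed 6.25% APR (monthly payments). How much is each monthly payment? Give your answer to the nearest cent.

$1,661.75

At 6.25% the monthly rate is 0.0052083, so the payment is 148,000 × 0.0052083 / (1 − 1.0052083^−120) = $1,661.75.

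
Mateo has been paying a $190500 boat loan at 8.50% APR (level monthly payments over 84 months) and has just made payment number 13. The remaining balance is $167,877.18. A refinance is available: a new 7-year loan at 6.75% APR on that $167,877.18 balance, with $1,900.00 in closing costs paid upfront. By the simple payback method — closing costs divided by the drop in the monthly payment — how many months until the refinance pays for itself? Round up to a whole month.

4 months

Current payment = 190,500 × 8.5%/12 / (1 − (1+0.0070833)^−84) = $3,016.85.
Refinanced payment = 167,877.18 × 0.0056250 / (1 − (1+0.0056250)^−84) = $2,513.25.
Monthly savings = $3,016.85 − $2,513.25 = $503.60.
Break-even = $1,900.00 / $503.60 = 3.77 → 4 months.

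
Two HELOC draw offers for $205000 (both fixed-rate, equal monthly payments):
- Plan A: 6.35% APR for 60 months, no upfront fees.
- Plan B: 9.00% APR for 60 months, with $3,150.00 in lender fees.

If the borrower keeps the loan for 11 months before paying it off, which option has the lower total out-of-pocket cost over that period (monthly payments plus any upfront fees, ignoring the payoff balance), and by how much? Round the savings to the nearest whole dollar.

Plan A: monthly rate = 6.35%/12 = 0.0052917; payment = 205,000 × 0.0052917 / (1 − (1+0.0052917)^−60) = $3,996.67.
Plan B: at 9.00% the monthly rate is 0.0075000, so the payment is 205,000 × 0.0075000 / (1 − 1.0075000^−60) = $4,255.46.
Over 11 months: Plan A costs 11 × $3,996.67 = $43,963.37; Plan B costs 11 × $4,255.46 + $3,150.00 = $49,960.06.
Plan A is cheaper by $49,960.06 − $43,963.37 = $5,996.69.

Plan A by $5,997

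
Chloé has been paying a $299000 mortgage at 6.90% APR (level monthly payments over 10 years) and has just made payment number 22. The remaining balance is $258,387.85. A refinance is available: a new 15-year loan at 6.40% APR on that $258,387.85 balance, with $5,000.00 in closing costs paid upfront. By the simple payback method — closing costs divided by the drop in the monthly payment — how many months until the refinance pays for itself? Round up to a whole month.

Current payment = 299,000 × 6.9%/12 / (1 − (1+0.0057500)^−120) = $3,456.25.
Refinanced payment = 258,387.85 × 0.0053333 / (1 − (1+0.0053333)^−180) = $2,236.66.
Monthly savings = $3,456.25 − $2,236.66 = $1,219.59.
Break-even = $5,000.00 / $1,219.59 = 4.10 → 5 months.

5 months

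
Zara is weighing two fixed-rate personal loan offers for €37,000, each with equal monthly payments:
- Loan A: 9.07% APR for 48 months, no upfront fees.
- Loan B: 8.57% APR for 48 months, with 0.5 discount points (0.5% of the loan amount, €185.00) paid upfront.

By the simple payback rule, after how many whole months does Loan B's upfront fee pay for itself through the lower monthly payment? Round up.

22 months

Loan A: at 9.07% the monthly rate is 0.0075583, so the payment is 37,000 × 0.0075583 / (1 − 1.0075583^−48) = €921.98.
Loan B: at 8.57% the monthly rate is 0.0071417, so the payment is 37,000 × 0.0071417 / (1 − 1.0071417^−48) = €913.21.
Monthly savings = €921.98 − €913.21 = €8.77.
Break-even = €185.00 / €8.77 = 21.09 → 22 months.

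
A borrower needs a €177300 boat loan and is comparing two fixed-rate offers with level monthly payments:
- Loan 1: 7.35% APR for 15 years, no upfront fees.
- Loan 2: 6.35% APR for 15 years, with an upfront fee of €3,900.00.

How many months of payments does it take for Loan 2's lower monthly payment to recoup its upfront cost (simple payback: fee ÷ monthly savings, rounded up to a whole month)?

Loan 1: monthly rate = 7.35%/12 = 0.0061250; payment = 177,300 × 0.0061250 / (1 − (1+0.0061250)^−180) = €1,628.52.
Loan 2: at 6.35% the monthly rate is 0.0052917, so the payment is 177,300 × 0.0052917 / (1 − 1.0052917^−180) = €1,529.89.
Monthly savings = €1,628.52 − €1,529.89 = €98.63.
Break-even = €3,900.00 / €98.63 = 39.54 → 40 months.

40 months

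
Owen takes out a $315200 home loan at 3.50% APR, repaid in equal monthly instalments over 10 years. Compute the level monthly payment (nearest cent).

$3,116.88

At 3.50% the monthly rate is 0.0029167, so the payment is 315,200 × 0.0029167 / (1 − 1.0029167^−120) = $3,116.88.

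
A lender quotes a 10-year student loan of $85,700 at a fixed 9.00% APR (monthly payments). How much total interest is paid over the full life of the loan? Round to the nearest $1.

$44,573

At 9.00% the monthly rate is 0.0075000, so the payment is 85,700 × 0.0075000 / (1 − 1.0075000^−120) = $1,085.61.
Total paid = 120 × $1,085.61 = $130,273.20; interest = $130,273.20 − $85,700 = $44,573.20.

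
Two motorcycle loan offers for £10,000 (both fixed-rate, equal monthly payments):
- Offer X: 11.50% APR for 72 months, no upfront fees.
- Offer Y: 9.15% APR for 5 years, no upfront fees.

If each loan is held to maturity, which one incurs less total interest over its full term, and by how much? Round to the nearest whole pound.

Offer X: monthly rate = 11.5%/12 = 0.0095833; payment = 10,000 × 0.0095833 / (1 − (1+0.0095833)^−72) = £192.91.
Total interest on Offer X = 72 × £192.91 − £10,000 = £3,889.52.
Offer Y: at 9.15% the monthly rate is 0.0076250, so the payment is 10,000 × 0.0076250 / (1 − 1.0076250^−60) = £208.31.
Total interest on Offer Y = 60 × £208.31 − £10,000 = £2,498.60.
Offer Y is lower by £1,390.92.

Offer Y by £1,391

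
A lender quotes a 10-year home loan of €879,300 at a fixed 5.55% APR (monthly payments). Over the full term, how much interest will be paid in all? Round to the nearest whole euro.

At 5.55% the monthly rate is 0.0046250, so the payment is 879,300 × 0.0046250 / (1 − 1.0046250^−120) = €9,564.52.
Total paid = 120 × €9,564.52 = €1,147,742.40; interest = €1,147,742.40 − €879,300 = €268,442.40.

€268,442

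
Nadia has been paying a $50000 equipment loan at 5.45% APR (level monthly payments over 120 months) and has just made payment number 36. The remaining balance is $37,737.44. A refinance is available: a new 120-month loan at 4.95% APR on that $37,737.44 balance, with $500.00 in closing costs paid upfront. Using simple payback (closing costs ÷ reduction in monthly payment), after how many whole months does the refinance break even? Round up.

4 months

Current payment = 50,000 × 5.45%/12 / (1 − (1+0.0045417)^−120) = $541.39.
Refinanced payment = 37,737.44 × 0.0041250 / (1 − (1+0.0041250)^−120) = $399.34.
Monthly savings = $541.39 − $399.34 = $142.05.
Break-even = $500.00 / $142.05 = 3.52 → 4 months.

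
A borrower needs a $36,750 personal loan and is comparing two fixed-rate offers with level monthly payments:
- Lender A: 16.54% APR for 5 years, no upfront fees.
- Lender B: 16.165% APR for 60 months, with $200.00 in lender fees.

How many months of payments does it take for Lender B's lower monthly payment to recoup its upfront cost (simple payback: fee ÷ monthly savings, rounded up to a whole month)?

Lender A: monthly rate = 16.54%/12 = 0.0137833; payment = 36,750 × 0.0137833 / (1 − (1+0.0137833)^−60) = $904.27.
Lender B: monthly rate = 16.165%/12 = 0.0134708; payment = 36,750 × 0.0134708 / (1 − (1+0.0134708)^−60) = $896.91.
Monthly savings = $904.27 − $896.91 = $7.36.
Break-even = $200.00 / $7.36 = 27.17 → 28 months.

28 months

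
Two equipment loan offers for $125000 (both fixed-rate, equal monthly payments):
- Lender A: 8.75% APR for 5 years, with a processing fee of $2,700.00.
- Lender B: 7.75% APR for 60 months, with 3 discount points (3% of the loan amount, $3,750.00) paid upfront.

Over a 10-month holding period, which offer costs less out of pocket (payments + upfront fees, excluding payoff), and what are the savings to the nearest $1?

Lender A by $450

Lender A: monthly rate = 8.75%/12 = 0.0072917; payment = 125,000 × 0.0072917 / (1 − (1+0.0072917)^−60) = $2,579.65.
Lender B: at 7.75% the monthly rate is 0.0064583, so the payment is 125,000 × 0.0064583 / (1 − 1.0064583^−60) = $2,519.62.
Over 10 months: Lender A costs 10 × $2,579.65 + $2,700.00 = $28,496.50; Lender B costs 10 × $2,519.62 + $3,750.00 = $28,946.20.
Lender A is cheaper by $28,946.20 − $28,496.50 = $449.70.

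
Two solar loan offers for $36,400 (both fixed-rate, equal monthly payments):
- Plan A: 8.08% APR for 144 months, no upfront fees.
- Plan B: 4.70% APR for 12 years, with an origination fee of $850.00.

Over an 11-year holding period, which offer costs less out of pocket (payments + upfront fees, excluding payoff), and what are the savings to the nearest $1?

Plan A: monthly rate = 8.08%/12 = 0.0067333; payment = 36,400 × 0.0067333 / (1 − (1+0.0067333)^−144) = $395.61.
Plan B: monthly rate = 4.7%/12 = 0.0039167; payment = 36,400 × 0.0039167 / (1 − (1+0.0039167)^−144) = $331.21.
Over 132 months: Plan A costs 132 × $395.61 = $52,220.52; Plan B costs 132 × $331.21 + $850.00 = $44,569.72.
Plan B is cheaper by $52,220.52 − $44,569.72 = $7,650.80.

Plan B by $7,651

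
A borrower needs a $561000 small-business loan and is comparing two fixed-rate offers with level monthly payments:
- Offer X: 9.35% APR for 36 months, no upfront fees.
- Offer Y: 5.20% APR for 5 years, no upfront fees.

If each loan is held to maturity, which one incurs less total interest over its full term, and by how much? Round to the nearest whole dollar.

Offer X: at 9.35% the monthly rate is 0.0077917, so the payment is 561,000 × 0.0077917 / (1 − 1.0077917^−36) = $17,931.17.
Total interest on Offer X = 36 × $17,931.17 − $561,000 = $84,522.12.
Offer Y: at 5.20% the monthly rate is 0.0043333, so the payment is 561,000 × 0.0043333 / (1 − 1.0043333^−60) = $10,638.24.
Total interest on Offer Y = 60 × $10,638.24 − $561,000 = $77,294.40.
Offer Y is lower by $7,227.72.

Offer Y by $7,228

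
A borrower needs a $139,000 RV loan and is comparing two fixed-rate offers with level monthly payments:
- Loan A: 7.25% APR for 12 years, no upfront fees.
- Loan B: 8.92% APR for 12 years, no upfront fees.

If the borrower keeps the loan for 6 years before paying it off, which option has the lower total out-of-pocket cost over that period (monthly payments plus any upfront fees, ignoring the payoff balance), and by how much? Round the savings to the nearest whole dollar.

Loan A: at 7.25% the monthly rate is 0.0060417, so the payment is 139,000 × 0.0060417 / (1 − 1.0060417^−144) = $1,448.04.
Loan B: monthly rate = 8.92%/12 = 0.0074333; payment = 139,000 × 0.0074333 / (1 − (1+0.0074333)^−144) = $1,575.61.
Over 72 months: Loan A costs 72 × $1,448.04 = $104,258.88; Loan B costs 72 × $1,575.61 = $113,443.92.
Loan A is cheaper by $113,443.92 − $104,258.88 = $9,185.04.

Loan A by $9,185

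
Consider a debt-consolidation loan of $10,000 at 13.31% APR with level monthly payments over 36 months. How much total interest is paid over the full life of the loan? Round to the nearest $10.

$2,180

At 13.31% the monthly rate is 0.0110917, so the payment is 10,000 × 0.0110917 / (1 − 1.0110917^−36) = $338.43.
Total paid = 36 × $338.43 = $12,183.48; interest = $12,183.48 − $10,000 = $2,183.48.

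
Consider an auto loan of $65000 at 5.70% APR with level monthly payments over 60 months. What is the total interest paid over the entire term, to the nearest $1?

Monthly rate = 5.7%/12 = 0.0047500; payment = 65,000 × 0.0047500 / (1 − (1+0.0047500)^−60) = $1,247.58.
Total paid = 60 × $1,247.58 = $74,854.80; interest = $74,854.80 − $65,000 = $9,854.80.

$9,855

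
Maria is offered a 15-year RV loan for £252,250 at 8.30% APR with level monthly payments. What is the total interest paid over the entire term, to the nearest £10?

Monthly rate = 8.3%/12 = 0.0069167; payment = 252,250 × 0.0069167 / (1 − (1+0.0069167)^−180) = £2,454.52.
Total paid = 180 × £2,454.52 = £441,813.60; interest = £441,813.60 − £252,250 = £189,563.60.

£189,560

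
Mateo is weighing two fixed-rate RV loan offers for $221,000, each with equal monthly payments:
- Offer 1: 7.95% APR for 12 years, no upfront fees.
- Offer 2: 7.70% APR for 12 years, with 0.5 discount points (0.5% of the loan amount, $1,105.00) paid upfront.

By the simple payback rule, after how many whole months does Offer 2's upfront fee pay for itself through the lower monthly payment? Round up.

37 months

Offer 1: at 7.95% the monthly rate is 0.0066250, so the payment is 221,000 × 0.0066250 / (1 − 1.0066250^−144) = $2,386.17.
Offer 2: monthly rate = 7.7%/12 = 0.0064167; payment = 221,000 × 0.0064167 / (1 − (1+0.0064167)^−144) = $2,356.02.
Monthly savings = $2,386.17 − $2,356.02 = $30.15.
Break-even = $1,105.00 / $30.15 = 36.65 → 37 months.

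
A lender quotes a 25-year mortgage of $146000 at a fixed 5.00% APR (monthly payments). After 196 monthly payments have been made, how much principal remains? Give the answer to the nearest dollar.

$71,914

With monthly rate i = 5%/12 = 0.0041667, the balance after k of n payments is P · [(1+i)^n − (1+i)^k] / [(1+i)^n − 1].
(1+0.0041667)^300 = 3.48129045 and (1+0.0041667)^196 = 2.25910787, so the balance is 146,000 × (3.48129045 − 2.25910787) / (3.48129045 − 1) = $71,913.65.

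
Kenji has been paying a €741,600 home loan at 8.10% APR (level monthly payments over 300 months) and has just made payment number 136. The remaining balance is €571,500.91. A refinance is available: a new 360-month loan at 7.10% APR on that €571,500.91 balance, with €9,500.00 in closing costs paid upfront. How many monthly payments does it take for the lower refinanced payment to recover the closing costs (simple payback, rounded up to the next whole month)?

Current payment = 741,600 × 8.1%/12 / (1 − (1+0.0067500)^−300) = €5,773.00.
Refinanced payment = 571,500.91 × 0.0059167 / (1 − (1+0.0059167)^−360) = €3,840.67.
Monthly savings = €5,773.00 − €3,840.67 = €1,932.33.
Break-even = €9,500.00 / €1,932.33 = 4.92 → 5 months.

5 months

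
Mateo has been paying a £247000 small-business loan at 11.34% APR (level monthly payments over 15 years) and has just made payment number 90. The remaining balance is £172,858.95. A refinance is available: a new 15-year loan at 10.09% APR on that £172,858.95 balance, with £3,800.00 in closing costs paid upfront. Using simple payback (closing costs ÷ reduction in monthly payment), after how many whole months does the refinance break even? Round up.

Current payment = 247,000 × 11.34%/12 / (1 − (1+0.0094500)^−180) = £2,860.35.
Refinanced payment = 172,858.95 × 0.0084083 / (1 − (1+0.0084083)^−180) = £1,867.08.
Monthly savings = £2,860.35 − £1,867.08 = £993.27.
Break-even = £3,800.00 / £993.27 = 3.83 → 4 months.

4 months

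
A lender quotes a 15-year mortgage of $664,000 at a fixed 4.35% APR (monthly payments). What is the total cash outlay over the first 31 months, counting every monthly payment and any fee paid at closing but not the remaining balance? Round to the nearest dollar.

$155,893

Monthly rate = 4.35%/12 = 0.0036250; payment = 664,000 × 0.0036250 / (1 − (1+0.0036250)^−180) = $5,028.80.
Total outlay = 31 × $5,028.80 = $155,892.80.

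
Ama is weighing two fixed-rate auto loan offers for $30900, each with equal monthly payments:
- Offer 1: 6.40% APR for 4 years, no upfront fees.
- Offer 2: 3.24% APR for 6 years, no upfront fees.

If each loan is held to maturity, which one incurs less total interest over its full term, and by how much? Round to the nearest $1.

Offer 2 by $1,063

Offer 1: at 6.40% the monthly rate is 0.0053333, so the payment is 30,900 × 0.0053333 / (1 − 1.0053333^−48) = $731.37.
Total interest on Offer 1 = 48 × $731.37 − $30,900 = $4,205.76.
Offer 2: at 3.24% the monthly rate is 0.0027000, so the payment is 30,900 × 0.0027000 / (1 − 1.0027000^−72) = $472.81.
Total interest on Offer 2 = 72 × $472.81 − $30,900 = $3,142.32.
Offer 2 is lower by $1,063.44.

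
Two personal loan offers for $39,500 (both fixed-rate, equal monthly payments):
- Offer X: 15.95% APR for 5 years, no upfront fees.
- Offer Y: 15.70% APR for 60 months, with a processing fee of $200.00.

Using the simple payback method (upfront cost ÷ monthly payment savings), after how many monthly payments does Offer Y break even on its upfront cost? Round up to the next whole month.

39 months

Offer X: monthly rate = 15.95%/12 = 0.0132917; payment = 39,500 × 0.0132917 / (1 − (1+0.0132917)^−60) = $959.51.
Offer Y: monthly rate = 15.7%/12 = 0.0130833; payment = 39,500 × 0.0130833 / (1 − (1+0.0130833)^−60) = $954.28.
Monthly savings = $959.51 − $954.28 = $5.23.
Break-even = $200.00 / $5.23 = 38.24 → 39 months.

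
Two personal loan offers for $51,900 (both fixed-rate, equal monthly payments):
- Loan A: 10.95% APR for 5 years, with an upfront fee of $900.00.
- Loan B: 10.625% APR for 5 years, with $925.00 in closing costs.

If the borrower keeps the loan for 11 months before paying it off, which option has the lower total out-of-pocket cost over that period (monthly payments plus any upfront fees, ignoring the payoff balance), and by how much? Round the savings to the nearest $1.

Loan B by $67

Loan A: at 10.95% the monthly rate is 0.0091250, so the payment is 51,900 × 0.0091250 / (1 − 1.0091250^−60) = $1,127.14.
Loan B: monthly rate = 10.625%/12 = 0.0088542; payment = 51,900 × 0.0088542 / (1 − (1+0.0088542)^−60) = $1,118.75.
Over 11 months: Loan A costs 11 × $1,127.14 + $900.00 = $13,298.54; Loan B costs 11 × $1,118.75 + $925.00 = $13,231.25.
Loan B is cheaper by $13,298.54 − $13,231.25 = $67.29.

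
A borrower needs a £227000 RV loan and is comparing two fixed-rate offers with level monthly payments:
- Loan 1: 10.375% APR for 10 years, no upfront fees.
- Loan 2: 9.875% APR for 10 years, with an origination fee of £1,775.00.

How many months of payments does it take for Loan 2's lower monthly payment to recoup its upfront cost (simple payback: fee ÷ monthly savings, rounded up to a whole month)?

Loan 1: at 10.375% the monthly rate is 0.0086458, so the payment is 227,000 × 0.0086458 / (1 − 1.0086458^−120) = £3,047.16.
Loan 2: monthly rate = 9.875%/12 = 0.0082292; payment = 227,000 × 0.0082292 / (1 − (1+0.0082292)^−120) = £2,984.13.
Monthly savings = £3,047.16 − £2,984.13 = £63.03.
Break-even = £1,775.00 / £63.03 = 28.16 → 29 months.

29 months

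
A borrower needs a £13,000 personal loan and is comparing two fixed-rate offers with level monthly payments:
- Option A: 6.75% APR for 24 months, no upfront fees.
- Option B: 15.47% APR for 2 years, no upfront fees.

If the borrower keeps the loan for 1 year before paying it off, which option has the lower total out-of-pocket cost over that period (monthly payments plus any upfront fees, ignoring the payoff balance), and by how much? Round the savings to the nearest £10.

Option A: monthly rate = 6.75%/12 = 0.0056250; payment = 13,000 × 0.0056250 / (1 − (1+0.0056250)^−24) = £580.57.
Option B: at 15.47% the monthly rate is 0.0128917, so the payment is 13,000 × 0.0128917 / (1 − 1.0128917^−24) = £633.23.
Over 12 months: Option A costs 12 × £580.57 = £6,966.84; Option B costs 12 × £633.23 = £7,598.76.
Option A is cheaper by £7,598.76 − £6,966.84 = £631.92.

Option A by £630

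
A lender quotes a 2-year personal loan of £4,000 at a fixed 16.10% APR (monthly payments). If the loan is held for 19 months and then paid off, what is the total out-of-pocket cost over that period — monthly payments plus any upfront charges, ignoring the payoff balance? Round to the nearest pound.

At 16.10% the monthly rate is 0.0134167, so the payment is 4,000 × 0.0134167 / (1 − 1.0134167^−24) = £196.04.
Total outlay = 19 × £196.04 = £3,724.76.

£3,725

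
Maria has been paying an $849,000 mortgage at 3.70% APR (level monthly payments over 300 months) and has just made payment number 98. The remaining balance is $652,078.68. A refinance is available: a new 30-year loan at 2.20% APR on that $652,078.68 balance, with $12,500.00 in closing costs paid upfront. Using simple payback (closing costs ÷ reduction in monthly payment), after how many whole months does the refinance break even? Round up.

Current payment = 849,000 × 3.7%/12 / (1 − (1+0.0030833)^−300) = $4,341.90.
Refinanced payment = 652,078.68 × 0.0018333 / (1 − (1+0.0018333)^−360) = $2,475.95.
Monthly savings = $4,341.90 − $2,475.95 = $1,865.95.
Break-even = $12,500.00 / $1,865.95 = 6.70 → 7 months.

7 months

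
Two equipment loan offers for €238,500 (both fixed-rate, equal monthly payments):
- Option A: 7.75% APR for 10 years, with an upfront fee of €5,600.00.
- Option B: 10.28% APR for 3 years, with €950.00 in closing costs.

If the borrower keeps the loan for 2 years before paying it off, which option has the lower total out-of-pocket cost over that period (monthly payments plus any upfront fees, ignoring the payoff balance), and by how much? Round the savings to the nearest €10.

Option A by €112,110

Option A: monthly rate = 7.75%/12 = 0.0064583; payment = 238,500 × 0.0064583 / (1 − (1+0.0064583)^−120) = €2,862.25.
Option B: monthly rate = 10.28%/12 = 0.0085667; payment = 238,500 × 0.0085667 / (1 − (1+0.0085667)^−36) = €7,727.12.
Over 24 months: Option A costs 24 × €2,862.25 + €5,600.00 = €74,294.00; Option B costs 24 × €7,727.12 + €950.00 = €186,400.88.
Option A is cheaper by €186,400.88 − €74,294.00 = €112,106.88.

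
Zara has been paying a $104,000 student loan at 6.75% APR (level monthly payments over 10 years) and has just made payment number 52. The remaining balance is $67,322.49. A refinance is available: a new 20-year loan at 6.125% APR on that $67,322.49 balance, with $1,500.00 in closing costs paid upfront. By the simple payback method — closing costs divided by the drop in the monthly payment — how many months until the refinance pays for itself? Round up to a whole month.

Current payment = 104,000 × 6.75%/12 / (1 − (1+0.0056250)^−120) = $1,194.17.
Refinanced payment = 67,322.49 × 0.0051042 / (1 − (1+0.0051042)^−240) = $487.19.
Monthly savings = $1,194.17 − $487.19 = $706.98.
Break-even = $1,500.00 / $706.98 = 2.12 → 3 months.

3 months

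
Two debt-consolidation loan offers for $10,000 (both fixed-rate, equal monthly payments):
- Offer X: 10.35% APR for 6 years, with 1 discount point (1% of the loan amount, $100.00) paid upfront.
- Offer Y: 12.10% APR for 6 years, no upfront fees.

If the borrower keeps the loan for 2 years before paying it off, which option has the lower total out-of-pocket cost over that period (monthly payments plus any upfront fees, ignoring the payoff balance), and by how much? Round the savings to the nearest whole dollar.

Offer X by $116

Offer X: at 10.35% the monthly rate is 0.0086250, so the payment is 10,000 × 0.0086250 / (1 − 1.0086250^−72) = $187.03.
Offer Y: at 12.10% the monthly rate is 0.0100833, so the payment is 10,000 × 0.0100833 / (1 − 1.0100833^−72) = $196.02.
Over 24 months: Offer X costs 24 × $187.03 + $100.00 = $4,588.72; Offer Y costs 24 × $196.02 = $4,704.48.
Offer X is cheaper by $4,704.48 − $4,588.72 = $115.76.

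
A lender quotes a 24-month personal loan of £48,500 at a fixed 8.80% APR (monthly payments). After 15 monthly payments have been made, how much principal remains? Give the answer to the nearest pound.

With monthly rate i = 8.8%/12 = 0.0073333, the balance after k of n payments is P · [(1+i)^n − (1+i)^k] / [(1+i)^n − 1].
(1+0.0073333)^24 = 1.19167253 and (1+0.0073333)^15 = 1.11583012, so the balance is 48,500 × (1.19167253 − 1.11583012) / (1.19167253 − 1) = £19,190.84.

£19,191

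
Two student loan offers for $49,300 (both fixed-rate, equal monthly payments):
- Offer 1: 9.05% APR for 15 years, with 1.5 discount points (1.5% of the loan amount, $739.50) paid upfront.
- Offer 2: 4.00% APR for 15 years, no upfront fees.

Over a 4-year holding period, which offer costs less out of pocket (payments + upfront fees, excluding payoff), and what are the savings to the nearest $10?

Offer 2 by $7,310

Offer 1: at 9.05% the monthly rate is 0.0075417, so the payment is 49,300 × 0.0075417 / (1 − 1.0075417^−180) = $501.50.
Offer 2: monthly rate = 4%/12 = 0.0033333; payment = 49,300 × 0.0033333 / (1 − (1+0.0033333)^−180) = $364.67.
Over 48 months: Offer 1 costs 48 × $501.50 + $739.50 = $24,811.50; Offer 2 costs 48 × $364.67 = $17,504.16.
Offer 2 is cheaper by $24,811.50 − $17,504.16 = $7,307.34.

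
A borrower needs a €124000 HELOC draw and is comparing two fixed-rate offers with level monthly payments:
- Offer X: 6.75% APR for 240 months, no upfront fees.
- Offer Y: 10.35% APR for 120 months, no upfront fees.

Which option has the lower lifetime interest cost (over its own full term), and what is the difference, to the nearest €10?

Offer Y by €26,750

Offer X: monthly rate = 6.75%/12 = 0.0056250; payment = 124,000 × 0.0056250 / (1 − (1+0.0056250)^−240) = €942.85.
Total interest on Offer X = 240 × €942.85 − €124,000 = €102,284.00.
Offer Y: at 10.35% the monthly rate is 0.0086250, so the payment is 124,000 × 0.0086250 / (1 − 1.0086250^−120) = €1,662.80.
Total interest on Offer Y = 120 × €1,662.80 − €124,000 = €75,536.00.
Offer Y is lower by €26,748.00.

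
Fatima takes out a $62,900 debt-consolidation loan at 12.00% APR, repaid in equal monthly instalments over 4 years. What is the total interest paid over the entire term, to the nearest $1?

$16,607

Monthly rate = 12%/12 = 0.0100000; payment = 62,900 × 0.0100000 / (1 − (1+0.0100000)^−48) = $1,656.40.
Total paid = 48 × $1,656.40 = $79,507.20; interest = $79,507.20 − $62,900 = $16,607.20.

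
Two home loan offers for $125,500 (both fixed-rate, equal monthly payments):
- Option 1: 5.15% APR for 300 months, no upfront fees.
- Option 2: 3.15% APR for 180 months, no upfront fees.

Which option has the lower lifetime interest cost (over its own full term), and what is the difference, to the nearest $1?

Option 2 by $65,764

Option 1: at 5.15% the monthly rate is 0.0042917, so the payment is 125,500 × 0.0042917 / (1 − 1.0042917^−300) = $744.67.
Total interest on Option 1 = 300 × $744.67 − $125,500 = $97,901.00.
Option 2: monthly rate = 3.15%/12 = 0.0026250; payment = 125,500 × 0.0026250 / (1 − (1+0.0026250)^−180) = $875.76.
Total interest on Option 2 = 180 × $875.76 − $125,500 = $32,136.80.
Option 2 is lower by $65,764.20.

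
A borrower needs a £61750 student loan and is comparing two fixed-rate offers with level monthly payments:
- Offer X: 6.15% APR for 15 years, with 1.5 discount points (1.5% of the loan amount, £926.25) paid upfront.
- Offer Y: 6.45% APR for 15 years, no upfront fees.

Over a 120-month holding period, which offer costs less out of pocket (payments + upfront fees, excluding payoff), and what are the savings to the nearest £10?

Offer X by £290

Offer X: monthly rate = 6.15%/12 = 0.0051250; payment = 61,750 × 0.0051250 / (1 − (1+0.0051250)^−180) = £526.10.
Offer Y: at 6.45% the monthly rate is 0.0053750, so the payment is 61,750 × 0.0053750 / (1 − 1.0053750^−180) = £536.21.
Over 120 months: Offer X costs 120 × £526.10 + £926.25 = £64,058.25; Offer Y costs 120 × £536.21 = £64,345.20.
Offer X is cheaper by £64,345.20 − £64,058.25 = £286.95.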